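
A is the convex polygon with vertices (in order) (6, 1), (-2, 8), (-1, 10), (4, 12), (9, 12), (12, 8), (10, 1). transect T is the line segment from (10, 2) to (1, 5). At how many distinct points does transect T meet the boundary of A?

1

The segment meets the boundary at (1.692,4.769).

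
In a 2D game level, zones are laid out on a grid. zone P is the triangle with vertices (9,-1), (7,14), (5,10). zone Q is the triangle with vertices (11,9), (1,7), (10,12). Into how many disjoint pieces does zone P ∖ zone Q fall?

zone P ∖ zone Q splits into 2 disjoint pieces (area 9.6359, area 5.1874).

2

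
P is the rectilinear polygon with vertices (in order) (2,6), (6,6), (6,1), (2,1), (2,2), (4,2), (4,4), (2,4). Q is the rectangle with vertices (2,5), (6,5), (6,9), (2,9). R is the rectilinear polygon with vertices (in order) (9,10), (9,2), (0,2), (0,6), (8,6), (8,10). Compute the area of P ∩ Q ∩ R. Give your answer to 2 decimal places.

4.00

The intersection is the polygon with vertices (6,5), (2,5), (2,6), (6,6).
By the shoelace formula its area is 4.00.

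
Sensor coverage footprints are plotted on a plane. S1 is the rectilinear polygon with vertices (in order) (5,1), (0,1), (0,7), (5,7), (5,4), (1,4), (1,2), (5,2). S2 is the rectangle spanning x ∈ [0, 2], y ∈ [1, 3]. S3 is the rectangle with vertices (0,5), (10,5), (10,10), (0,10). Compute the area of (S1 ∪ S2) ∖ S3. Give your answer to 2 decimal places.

|S1 ∪ S2| = 23.
|(S1 ∪ S2) ∩ S3| = 10.
|(S1 ∪ S2) ∖ S3| = 23 − 10 = 13.00.

13.00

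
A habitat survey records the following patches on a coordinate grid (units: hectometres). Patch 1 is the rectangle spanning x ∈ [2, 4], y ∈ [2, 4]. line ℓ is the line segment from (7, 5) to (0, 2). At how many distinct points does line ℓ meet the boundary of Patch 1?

The segment meets the boundary at (2,2.857), (4,3.714).

2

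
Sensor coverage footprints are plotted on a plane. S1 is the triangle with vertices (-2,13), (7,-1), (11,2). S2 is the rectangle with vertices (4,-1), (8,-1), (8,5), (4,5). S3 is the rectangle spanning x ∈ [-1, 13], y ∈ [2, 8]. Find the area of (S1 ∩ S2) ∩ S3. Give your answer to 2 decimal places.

The region (S1 ∩ S2) ∩ S3 is the polygon with vertices (4,5), (7.455,5), (8,4.538), (8,2), (5.071,2), (4,3.667).
By the shoelace formula its area is 10.98.

10.98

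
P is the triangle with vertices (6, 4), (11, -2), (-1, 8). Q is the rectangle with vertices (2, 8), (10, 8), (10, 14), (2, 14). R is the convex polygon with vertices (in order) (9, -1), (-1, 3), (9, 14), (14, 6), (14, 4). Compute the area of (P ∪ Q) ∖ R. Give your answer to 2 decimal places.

|P ∪ Q| = 59.
|(P ∪ Q) ∩ R| = 31.1414.
|(P ∪ Q) ∖ R| = 59 − 31.1414 = 27.86.

27.86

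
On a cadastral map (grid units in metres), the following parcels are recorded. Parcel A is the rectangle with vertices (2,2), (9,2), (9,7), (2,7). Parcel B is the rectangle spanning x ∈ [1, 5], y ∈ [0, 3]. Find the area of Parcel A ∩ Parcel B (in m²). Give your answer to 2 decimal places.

3.00

|Parcel A∩Parcel B|: x∈[2,5], y∈[2,3] → 3·1 = 3.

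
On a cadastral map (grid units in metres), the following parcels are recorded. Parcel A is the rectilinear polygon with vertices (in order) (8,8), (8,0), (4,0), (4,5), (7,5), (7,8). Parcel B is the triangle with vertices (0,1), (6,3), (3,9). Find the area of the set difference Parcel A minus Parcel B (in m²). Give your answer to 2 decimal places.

|Parcel A| = 23, |Parcel A∩Parcel B| = 3.6667.
|Parcel A ∖ Parcel B| = |Parcel A| − |Parcel A∩Parcel B| = 23 − 3.6667 = 19.33.

19.33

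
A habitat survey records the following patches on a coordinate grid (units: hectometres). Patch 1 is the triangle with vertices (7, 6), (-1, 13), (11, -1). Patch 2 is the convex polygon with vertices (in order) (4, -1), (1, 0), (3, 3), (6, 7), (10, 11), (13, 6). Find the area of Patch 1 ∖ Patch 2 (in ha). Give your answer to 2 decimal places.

|Patch 1| = 14, |Patch 1∩Patch 2| = 6.0305.
|Patch 1 ∖ Patch 2| = |Patch 1| − |Patch 1∩Patch 2| = 14 − 6.0305 = 7.97.

7.97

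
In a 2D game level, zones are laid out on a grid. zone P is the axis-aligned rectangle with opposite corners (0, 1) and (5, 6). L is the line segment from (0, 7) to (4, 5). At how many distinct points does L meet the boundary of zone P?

The segment meets the boundary at (2,6).

1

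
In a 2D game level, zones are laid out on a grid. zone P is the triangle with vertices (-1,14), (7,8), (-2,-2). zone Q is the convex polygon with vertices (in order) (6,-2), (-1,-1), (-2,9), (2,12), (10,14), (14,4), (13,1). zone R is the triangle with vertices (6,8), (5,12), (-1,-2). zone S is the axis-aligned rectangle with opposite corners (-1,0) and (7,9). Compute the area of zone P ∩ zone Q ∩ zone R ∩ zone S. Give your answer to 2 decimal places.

The intersection is the polygon with vertices (3.714,9), (5.667,9), (5.769,8.923), (6,8), (2.5,3), (-0.091,0.121).
By the shoelace formula its area is 14.50.

14.50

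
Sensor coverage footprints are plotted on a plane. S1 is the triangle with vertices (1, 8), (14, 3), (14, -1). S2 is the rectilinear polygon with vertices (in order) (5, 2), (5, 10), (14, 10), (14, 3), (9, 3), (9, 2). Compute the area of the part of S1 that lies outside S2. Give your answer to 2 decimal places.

|S1| = 26, |S1∩S2| = 12.1923.
|S1 ∖ S2| = |S1| − |S1∩S2| = 26 − 12.1923 = 13.81.

13.81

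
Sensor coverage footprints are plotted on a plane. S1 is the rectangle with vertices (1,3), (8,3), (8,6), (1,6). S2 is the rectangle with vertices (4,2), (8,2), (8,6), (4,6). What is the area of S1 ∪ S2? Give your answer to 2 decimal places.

25.00

By inclusion–exclusion:
Individual areas: |S1| = 21, |S2| = 16.
|S1∩S2|: x∈[4,8], y∈[3,6] → 4·3 = 12.
|S1 ∪ S2| = 37 − 12 = 25.00.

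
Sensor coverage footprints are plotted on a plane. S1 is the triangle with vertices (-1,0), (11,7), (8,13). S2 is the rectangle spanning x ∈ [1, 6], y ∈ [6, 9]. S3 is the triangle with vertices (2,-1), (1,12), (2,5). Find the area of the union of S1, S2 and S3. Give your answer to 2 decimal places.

By inclusion–exclusion:
Individual areas: |S1| = 46.5, |S2| = 15, |S3| = 3.
|S1∩S2| = 5.4231.
|S1∩S3| = 0.7062.
|S2∩S3| = 0.8901.
|S1∩S2∩S3| = 0.
|S1 ∪ S2 ∪ S3| = 64.5 − 7.0194 + 0 = 57.48.

57.48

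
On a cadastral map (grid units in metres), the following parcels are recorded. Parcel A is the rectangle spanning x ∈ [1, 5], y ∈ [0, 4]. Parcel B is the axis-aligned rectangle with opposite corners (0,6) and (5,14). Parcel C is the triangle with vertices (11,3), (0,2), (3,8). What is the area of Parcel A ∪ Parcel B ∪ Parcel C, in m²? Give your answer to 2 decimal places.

76.84

By inclusion–exclusion:
Individual areas: |Parcel A| = 16, |Parcel B| = 40, |Parcel C| = 31.5.
|Parcel A∩Parcel B| = 0 (no overlap).
|Parcel A∩Parcel C| = 6.9091.
|Parcel B∩Parcel C| = 3.75.
|Parcel A∩Parcel B∩Parcel C| = 0.
|Parcel A ∪ Parcel B ∪ Parcel C| = 87.5 − 10.6591 + 0 = 76.84.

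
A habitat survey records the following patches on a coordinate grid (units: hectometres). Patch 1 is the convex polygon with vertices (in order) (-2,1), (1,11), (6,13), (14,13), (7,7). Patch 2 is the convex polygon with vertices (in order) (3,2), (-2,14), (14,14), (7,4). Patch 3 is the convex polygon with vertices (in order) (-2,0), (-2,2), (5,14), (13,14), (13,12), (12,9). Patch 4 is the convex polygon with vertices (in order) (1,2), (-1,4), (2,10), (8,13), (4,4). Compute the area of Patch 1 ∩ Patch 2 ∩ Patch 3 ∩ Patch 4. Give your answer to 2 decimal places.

27.81

The intersection is the polygon with vertices (2.239,3.826), (0.917,7), (2.941,10.471), (8,13), (4.632,5.421).
By the shoelace formula its area is 27.81.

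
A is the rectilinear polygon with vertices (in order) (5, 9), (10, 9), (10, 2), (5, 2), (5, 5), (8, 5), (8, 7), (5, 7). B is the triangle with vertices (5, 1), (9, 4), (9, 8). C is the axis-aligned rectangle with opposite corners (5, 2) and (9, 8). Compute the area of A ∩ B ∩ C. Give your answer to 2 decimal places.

The intersection is the polygon with vertices (7.286,5), (8,5), (8,6.25), (9,8), (9,4), (6.333,2), (5.571,2).
By the shoelace formula its area is 7.17.

7.17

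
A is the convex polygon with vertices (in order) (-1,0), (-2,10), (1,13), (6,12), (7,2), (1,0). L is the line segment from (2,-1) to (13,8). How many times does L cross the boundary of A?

2

The segment meets the boundary at (6.899,3.008), (4.75,1.25).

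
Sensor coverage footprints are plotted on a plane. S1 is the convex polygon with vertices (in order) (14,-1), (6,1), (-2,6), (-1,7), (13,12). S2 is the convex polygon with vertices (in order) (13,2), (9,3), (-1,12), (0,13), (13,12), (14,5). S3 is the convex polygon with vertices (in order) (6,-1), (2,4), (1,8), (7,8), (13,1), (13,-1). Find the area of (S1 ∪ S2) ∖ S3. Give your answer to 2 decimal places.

|S1 ∪ S2| = 150.9318.
|(S1 ∪ S2) ∩ S3| = 58.8201.
|(S1 ∪ S2) ∖ S3| = 150.9318 − 58.8201 = 92.11.

92.11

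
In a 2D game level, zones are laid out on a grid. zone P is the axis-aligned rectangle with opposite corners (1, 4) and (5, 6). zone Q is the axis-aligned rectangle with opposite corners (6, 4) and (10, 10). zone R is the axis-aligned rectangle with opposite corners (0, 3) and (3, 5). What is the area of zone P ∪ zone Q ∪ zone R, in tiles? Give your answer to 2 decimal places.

By inclusion–exclusion:
Individual areas: |zone P| = 8, |zone Q| = 24, |zone R| = 6.
|zone P∩zone Q| = 0 (no overlap).
|zone P∩zone R|: x∈[1,3], y∈[4,5] → 2·1 = 2.
|zone Q∩zone R| = 0 (no overlap).
|zone P∩zone Q∩zone R| = 0.
|zone P ∪ zone Q ∪ zone R| = 38 − 2 + 0 = 36.00.

36.00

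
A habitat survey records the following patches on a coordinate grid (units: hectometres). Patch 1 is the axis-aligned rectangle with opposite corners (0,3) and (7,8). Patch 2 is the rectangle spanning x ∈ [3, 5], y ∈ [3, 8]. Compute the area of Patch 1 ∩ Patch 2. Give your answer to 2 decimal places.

10.00

|Patch 1∩Patch 2|: x∈[3,5], y∈[3,8] → 2·5 = 10.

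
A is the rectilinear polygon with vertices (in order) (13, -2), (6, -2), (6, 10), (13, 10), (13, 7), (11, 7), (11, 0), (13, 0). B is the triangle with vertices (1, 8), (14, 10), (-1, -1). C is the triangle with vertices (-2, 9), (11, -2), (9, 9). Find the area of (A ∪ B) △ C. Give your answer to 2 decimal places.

|A ∪ B| = 108.2462.
|(A ∪ B) ∩ C| = 52.6909.
|(A ∪ B) △ C| = 108.2462 + 60.5 − 105.3818 = 63.36.

63.36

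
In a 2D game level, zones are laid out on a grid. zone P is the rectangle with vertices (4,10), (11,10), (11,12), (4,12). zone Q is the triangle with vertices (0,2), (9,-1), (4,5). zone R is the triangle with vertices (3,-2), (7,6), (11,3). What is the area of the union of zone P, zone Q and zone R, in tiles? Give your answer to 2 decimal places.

50.35

By inclusion–exclusion:
Individual areas: |zone P| = 14, |zone Q| = 19.5, |zone R| = 22.
|zone P∩zone Q| = 0.
|zone P∩zone R| = 0.
|zone Q∩zone R| = 5.1486.
|zone P∩zone Q∩zone R| = 0.
|zone P ∪ zone Q ∪ zone R| = 55.5 − 5.1486 + 0 = 50.35.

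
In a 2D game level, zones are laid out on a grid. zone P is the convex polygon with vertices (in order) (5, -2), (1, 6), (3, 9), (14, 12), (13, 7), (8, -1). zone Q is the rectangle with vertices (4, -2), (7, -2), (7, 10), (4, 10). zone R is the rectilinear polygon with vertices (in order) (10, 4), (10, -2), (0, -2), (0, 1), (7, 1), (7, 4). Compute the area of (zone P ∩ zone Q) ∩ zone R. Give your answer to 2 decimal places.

|zone P ∩ zone Q| = 33.3636.
|(zone P ∩ zone Q) ∩ zone R| = 7.33.

7.33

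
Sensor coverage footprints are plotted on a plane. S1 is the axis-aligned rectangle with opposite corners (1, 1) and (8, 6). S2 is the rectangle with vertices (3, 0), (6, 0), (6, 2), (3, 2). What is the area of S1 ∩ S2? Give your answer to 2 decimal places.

3.00

|S1∩S2|: x∈[3,6], y∈[1,2] → 3·1 = 3.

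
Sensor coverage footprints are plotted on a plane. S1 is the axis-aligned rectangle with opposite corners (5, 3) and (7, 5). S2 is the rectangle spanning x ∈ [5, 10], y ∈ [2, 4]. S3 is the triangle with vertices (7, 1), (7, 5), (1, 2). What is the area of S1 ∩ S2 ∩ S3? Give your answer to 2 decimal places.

The intersection is the polygon with vertices (5,3), (5,4), (7,4), (7,3).
By the shoelace formula its area is 2.00.

2.00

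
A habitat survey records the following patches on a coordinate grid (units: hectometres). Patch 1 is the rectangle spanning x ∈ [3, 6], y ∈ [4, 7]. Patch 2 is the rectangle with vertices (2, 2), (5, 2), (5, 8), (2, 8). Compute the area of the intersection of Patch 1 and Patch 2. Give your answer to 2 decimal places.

|Patch 1∩Patch 2|: x∈[3,5], y∈[4,7] → 2·3 = 6.

6.00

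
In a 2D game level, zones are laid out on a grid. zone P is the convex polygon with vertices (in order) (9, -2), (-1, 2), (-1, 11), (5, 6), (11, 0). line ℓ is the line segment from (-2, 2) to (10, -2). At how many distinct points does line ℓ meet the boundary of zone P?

2

The segment meets the boundary at (9.25,-1.75), (4,0).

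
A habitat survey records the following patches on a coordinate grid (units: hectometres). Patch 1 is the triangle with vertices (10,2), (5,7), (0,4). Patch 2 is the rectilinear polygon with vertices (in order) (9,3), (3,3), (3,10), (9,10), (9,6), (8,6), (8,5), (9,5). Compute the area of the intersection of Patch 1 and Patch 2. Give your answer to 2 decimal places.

The intersection is the polygon with vertices (5,7), (9,3), (5,3), (3,3.4), (3,5.8).
By the shoelace formula its area is 14.40.

14.40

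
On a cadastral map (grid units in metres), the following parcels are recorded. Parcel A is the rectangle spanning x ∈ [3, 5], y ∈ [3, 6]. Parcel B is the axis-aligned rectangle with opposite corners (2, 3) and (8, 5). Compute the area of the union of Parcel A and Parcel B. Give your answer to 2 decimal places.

14.00

By inclusion–exclusion:
Individual areas: |Parcel A| = 6, |Parcel B| = 12.
|Parcel A∩Parcel B|: x∈[3,5], y∈[3,5] → 2·2 = 4.
|Parcel A ∪ Parcel B| = 18 − 4 = 14.00.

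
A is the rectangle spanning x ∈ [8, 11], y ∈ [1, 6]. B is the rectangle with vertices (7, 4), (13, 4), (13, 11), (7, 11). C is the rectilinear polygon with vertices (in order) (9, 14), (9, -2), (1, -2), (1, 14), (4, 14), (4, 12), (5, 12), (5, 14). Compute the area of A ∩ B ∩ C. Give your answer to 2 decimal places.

2.00

The intersection is the polygon with vertices (9,6), (9,4), (8,4), (8,6).
By the shoelace formula its area is 2.00.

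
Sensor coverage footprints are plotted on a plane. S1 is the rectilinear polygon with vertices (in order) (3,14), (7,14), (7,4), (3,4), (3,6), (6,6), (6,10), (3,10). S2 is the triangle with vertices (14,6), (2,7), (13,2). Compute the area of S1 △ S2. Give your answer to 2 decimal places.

47.69

|S1| = 28, |S2| = 24.5, |S1∩S2| = 2.4068.
|S1 △ S2| = |S1| + |S2| − 2·|S1∩S2| = 28 + 24.5 − 4.8136 = 47.69.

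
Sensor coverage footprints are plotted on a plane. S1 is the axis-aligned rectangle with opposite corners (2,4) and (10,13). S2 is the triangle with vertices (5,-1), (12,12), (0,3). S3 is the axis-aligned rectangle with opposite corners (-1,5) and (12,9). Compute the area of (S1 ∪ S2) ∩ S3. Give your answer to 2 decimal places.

The region (S1 ∪ S2) ∩ S3 is the polygon with vertices (2,9), (10.385,9), (10,8.286), (10,5), (2,5).
By the shoelace formula its area is 32.14.

32.14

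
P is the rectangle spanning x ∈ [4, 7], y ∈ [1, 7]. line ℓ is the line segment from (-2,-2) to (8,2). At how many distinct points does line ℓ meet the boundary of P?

The segment meets the boundary at (5.5,1), (7,1.6).

2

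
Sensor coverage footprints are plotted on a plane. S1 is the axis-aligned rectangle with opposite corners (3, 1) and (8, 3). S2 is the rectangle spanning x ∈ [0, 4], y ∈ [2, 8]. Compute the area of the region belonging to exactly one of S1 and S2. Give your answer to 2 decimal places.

|S1∩S2|: x∈[3,4], y∈[2,3] → 1·1 = 1.
|S1 △ S2| = |S1| + |S2| − 2·|S1∩S2| = 10 + 24 − 2 = 32.00.

32.00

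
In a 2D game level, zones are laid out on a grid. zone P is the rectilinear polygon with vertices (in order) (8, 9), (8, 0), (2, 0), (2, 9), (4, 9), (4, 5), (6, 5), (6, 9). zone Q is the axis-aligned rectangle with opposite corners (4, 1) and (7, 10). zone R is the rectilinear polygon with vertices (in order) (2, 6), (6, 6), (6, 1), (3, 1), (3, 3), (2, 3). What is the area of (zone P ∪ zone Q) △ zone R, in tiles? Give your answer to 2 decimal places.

|zone P ∪ zone Q| = 57.
|(zone P ∪ zone Q) ∩ zone R| = 18.
|(zone P ∪ zone Q) △ zone R| = 57 + 18 − 36 = 39.00.

39.00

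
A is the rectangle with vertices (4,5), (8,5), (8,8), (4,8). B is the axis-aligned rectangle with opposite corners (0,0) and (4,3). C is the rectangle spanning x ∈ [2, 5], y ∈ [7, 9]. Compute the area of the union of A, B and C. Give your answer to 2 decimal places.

29.00

By inclusion–exclusion:
Individual areas: |A| = 12, |B| = 12, |C| = 6.
|A∩B| = 0 (no overlap).
|A∩C|: x∈[4,5], y∈[7,8] → 1·1 = 1.
|B∩C| = 0 (no overlap).
|A∩B∩C| = 0.
|A ∪ B ∪ C| = 30 − 1 + 0 = 29.00.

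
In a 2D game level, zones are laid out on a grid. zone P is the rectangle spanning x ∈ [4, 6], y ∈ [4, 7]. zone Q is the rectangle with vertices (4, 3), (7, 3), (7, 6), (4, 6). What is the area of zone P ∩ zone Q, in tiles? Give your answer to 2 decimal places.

|zone P∩zone Q|: x∈[4,6], y∈[4,6] → 2·2 = 4.

4.00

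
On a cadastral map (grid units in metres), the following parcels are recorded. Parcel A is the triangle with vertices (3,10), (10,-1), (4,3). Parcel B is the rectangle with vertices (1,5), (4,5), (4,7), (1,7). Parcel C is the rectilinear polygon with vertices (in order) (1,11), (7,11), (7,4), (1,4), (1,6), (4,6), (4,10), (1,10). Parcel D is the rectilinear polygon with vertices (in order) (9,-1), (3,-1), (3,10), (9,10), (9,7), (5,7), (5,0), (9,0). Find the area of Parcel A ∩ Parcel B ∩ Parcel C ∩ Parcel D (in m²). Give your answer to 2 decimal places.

0.36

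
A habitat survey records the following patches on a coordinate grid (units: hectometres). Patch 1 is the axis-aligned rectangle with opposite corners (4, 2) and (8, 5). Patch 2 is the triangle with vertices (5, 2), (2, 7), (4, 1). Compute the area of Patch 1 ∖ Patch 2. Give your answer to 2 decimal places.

|Patch 1| = 12, |Patch 1∩Patch 2| = 0.8333.
|Patch 1 ∖ Patch 2| = |Patch 1| − |Patch 1∩Patch 2| = 12 − 0.8333 = 11.17.

11.17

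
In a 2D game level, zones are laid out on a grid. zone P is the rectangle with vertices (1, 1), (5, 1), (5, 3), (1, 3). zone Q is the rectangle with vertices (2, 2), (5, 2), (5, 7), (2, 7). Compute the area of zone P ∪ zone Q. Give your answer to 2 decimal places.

By inclusion–exclusion:
Individual areas: |zone P| = 8, |zone Q| = 15.
|zone P∩zone Q|: x∈[2,5], y∈[2,3] → 3·1 = 3.
|zone P ∪ zone Q| = 23 − 3 = 20.00.

20.00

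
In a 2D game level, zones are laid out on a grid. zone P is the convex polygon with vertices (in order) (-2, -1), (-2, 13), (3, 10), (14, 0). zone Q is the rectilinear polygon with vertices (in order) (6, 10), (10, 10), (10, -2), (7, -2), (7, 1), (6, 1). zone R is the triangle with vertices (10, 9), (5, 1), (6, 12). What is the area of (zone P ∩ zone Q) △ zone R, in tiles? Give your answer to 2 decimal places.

36.65

|zone P ∩ zone Q| = 21.8494.
|(zone P ∩ zone Q) ∩ zone R| = 4.3511.
|(zone P ∩ zone Q) △ zone R| = 21.8494 + 23.5 − 8.7021 = 36.65.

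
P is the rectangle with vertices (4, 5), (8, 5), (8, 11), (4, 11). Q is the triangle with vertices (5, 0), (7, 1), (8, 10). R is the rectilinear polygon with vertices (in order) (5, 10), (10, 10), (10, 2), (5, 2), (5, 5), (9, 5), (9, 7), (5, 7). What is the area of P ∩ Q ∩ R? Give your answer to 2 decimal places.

0.85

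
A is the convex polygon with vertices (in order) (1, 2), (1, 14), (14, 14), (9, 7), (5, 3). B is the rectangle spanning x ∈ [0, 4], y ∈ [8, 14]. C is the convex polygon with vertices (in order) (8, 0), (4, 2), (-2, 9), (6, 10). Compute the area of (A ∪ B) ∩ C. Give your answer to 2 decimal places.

The region (A ∪ B) ∩ C is the polygon with vertices (0,8), (0,9.25), (6,10), (7,5), (5,3), (3.471,2.618), (1,5.5), (1,8).
By the shoelace formula its area is 34.93.

34.93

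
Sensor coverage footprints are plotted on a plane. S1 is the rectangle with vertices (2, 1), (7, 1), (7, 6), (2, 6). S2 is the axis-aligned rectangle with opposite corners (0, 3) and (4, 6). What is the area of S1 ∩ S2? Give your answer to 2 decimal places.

6.00

|S1∩S2|: x∈[2,4], y∈[3,6] → 2·3 = 6.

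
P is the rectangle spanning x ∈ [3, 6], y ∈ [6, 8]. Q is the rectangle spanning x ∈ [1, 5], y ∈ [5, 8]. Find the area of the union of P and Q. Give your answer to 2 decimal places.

By inclusion–exclusion:
Individual areas: |P| = 6, |Q| = 12.
|P∩Q|: x∈[3,5], y∈[6,8] → 2·2 = 4.
|P ∪ Q| = 18 − 4 = 14.00.

14.00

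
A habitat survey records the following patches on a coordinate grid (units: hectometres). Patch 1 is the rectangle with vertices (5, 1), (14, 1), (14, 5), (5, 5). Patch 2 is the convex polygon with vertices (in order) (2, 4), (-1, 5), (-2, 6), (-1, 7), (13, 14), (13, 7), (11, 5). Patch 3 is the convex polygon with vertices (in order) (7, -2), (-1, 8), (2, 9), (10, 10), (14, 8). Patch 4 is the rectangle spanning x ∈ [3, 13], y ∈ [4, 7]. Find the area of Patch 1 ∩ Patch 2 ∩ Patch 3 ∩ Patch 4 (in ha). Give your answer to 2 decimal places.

The intersection is the polygon with vertices (5,4.333), (5,5), (11,5).
By the shoelace formula its area is 2.00.

2.00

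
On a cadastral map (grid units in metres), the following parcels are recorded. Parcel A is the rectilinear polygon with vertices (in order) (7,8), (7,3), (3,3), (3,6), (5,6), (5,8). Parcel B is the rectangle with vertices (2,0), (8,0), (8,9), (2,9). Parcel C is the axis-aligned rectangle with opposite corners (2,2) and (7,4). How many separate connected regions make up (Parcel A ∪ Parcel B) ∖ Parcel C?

(Parcel A ∪ Parcel B) ∖ Parcel C is a single connected region.

1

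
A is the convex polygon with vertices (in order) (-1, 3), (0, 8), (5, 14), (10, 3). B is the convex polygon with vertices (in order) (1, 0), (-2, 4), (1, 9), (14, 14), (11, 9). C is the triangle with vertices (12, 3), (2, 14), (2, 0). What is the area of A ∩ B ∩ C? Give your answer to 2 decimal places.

The intersection is the polygon with vertices (5.109,10.58), (8,7.4), (8.355,6.619), (4.333,3), (2,3), (2,9.385).
By the shoelace formula its area is 33.17.

33.17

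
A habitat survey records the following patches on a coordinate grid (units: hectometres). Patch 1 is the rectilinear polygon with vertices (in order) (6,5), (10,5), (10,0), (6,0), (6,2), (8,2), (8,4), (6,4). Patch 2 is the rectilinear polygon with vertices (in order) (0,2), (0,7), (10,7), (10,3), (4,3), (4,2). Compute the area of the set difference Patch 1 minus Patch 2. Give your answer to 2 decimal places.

10.00

|Patch 1| = 16, |Patch 1∩Patch 2| = 6.
|Patch 1 ∖ Patch 2| = |Patch 1| − |Patch 1∩Patch 2| = 16 − 6 = 10.00.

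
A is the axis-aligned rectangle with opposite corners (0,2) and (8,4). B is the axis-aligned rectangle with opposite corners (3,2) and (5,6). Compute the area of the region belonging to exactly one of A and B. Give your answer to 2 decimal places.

16.00

|A∩B|: x∈[3,5], y∈[2,4] → 2·2 = 4.
|A △ B| = |A| + |B| − 2·|A∩B| = 16 + 8 − 8 = 16.00.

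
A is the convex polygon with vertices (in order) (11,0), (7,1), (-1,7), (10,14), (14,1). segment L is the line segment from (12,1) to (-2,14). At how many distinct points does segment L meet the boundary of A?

The segment meets the boundary at (2.88,9.469).

1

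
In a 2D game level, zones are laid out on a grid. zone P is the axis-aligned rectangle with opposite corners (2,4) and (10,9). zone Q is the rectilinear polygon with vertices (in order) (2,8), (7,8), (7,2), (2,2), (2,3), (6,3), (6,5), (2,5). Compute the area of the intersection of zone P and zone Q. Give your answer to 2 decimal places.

16.00

The intersection is the polygon with vertices (2,8), (7,8), (7,4), (6,4), (6,5), (2,5).
By the shoelace formula its area is 16.00.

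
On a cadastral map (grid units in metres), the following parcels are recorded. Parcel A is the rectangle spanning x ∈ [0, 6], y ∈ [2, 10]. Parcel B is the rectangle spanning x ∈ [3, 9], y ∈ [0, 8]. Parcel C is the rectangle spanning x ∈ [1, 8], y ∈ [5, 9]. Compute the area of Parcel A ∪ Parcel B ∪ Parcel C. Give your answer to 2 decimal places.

By inclusion–exclusion:
Individual areas: |Parcel A| = 48, |Parcel B| = 48, |Parcel C| = 28.
|Parcel A∩Parcel B|: x∈[3,6], y∈[2,8] → 3·6 = 18.
|Parcel A∩Parcel C|: x∈[1,6], y∈[5,9] → 5·4 = 20.
|Parcel B∩Parcel C|: x∈[3,8], y∈[5,8] → 5·3 = 15.
|Parcel A∩Parcel B∩Parcel C| = 9.
|Parcel A ∪ Parcel B ∪ Parcel C| = 124 − 53 + 9 = 80.00.

80.00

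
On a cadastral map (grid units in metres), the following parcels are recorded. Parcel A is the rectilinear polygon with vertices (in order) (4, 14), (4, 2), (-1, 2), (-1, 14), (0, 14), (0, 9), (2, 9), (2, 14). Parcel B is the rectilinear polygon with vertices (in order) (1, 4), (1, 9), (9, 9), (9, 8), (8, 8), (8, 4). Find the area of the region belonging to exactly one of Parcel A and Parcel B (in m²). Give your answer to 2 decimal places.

56.00

|Parcel A| = 50, |Parcel B| = 36, |Parcel A∩Parcel B| = 15.
|Parcel A △ Parcel B| = |Parcel A| + |Parcel B| − 2·|Parcel A∩Parcel B| = 50 + 36 − 30 = 56.00.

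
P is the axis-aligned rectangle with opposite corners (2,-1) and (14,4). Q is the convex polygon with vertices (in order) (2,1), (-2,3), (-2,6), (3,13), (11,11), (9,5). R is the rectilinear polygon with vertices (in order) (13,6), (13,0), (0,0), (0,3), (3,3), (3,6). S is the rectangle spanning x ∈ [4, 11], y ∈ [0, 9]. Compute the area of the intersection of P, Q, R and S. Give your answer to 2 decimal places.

The intersection is the polygon with vertices (4,2.143), (4,4), (7.25,4).
By the shoelace formula its area is 3.02.

3.02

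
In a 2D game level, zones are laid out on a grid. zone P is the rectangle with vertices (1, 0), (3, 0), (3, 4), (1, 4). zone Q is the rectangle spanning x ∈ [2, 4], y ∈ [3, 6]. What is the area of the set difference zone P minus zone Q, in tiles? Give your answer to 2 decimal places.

7.00

|zone P∩zone Q|: x∈[2,3], y∈[3,4] → 1·1 = 1.
|zone P| = 8.
|zone P ∖ zone Q| = |zone P| − |zone P∩zone Q| = 8 − 1 = 7.00.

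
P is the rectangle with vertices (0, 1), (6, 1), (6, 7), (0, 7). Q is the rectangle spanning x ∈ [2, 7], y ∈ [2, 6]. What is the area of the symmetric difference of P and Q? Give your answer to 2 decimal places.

24.00

|P∩Q|: x∈[2,6], y∈[2,6] → 4·4 = 16.
|P △ Q| = |P| + |Q| − 2·|P∩Q| = 36 + 20 − 32 = 24.00.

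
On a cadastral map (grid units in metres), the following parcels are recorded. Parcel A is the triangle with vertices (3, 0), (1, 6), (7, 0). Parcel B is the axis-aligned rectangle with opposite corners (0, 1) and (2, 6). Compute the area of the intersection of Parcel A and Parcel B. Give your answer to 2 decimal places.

1.00

The intersection is the polygon with vertices (1,6), (2,5), (2,3).
By the shoelace formula its area is 1.00.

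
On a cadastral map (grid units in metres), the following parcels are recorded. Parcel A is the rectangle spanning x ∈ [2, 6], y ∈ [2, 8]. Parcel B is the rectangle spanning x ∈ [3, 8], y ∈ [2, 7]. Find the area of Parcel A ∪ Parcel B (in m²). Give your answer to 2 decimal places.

34.00

By inclusion–exclusion:
Individual areas: |Parcel A| = 24, |Parcel B| = 25.
|Parcel A∩Parcel B|: x∈[3,6], y∈[2,7] → 3·5 = 15.
|Parcel A ∪ Parcel B| = 49 − 15 = 34.00.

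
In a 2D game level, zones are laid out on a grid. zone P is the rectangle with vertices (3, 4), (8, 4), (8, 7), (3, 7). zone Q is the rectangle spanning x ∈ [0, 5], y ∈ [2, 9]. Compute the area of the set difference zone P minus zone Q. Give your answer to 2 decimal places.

9.00

|zone P∩zone Q|: x∈[3,5], y∈[4,7] → 2·3 = 6.
|zone P| = 15.
|zone P ∖ zone Q| = |zone P| − |zone P∩zone Q| = 15 − 6 = 9.00.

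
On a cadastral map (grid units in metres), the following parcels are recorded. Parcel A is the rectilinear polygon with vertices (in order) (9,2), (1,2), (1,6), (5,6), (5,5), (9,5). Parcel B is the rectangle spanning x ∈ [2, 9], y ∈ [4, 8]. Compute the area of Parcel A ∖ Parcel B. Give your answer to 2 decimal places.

|Parcel A| = 28, |Parcel A∩Parcel B| = 10.
|Parcel A ∖ Parcel B| = |Parcel A| − |Parcel A∩Parcel B| = 28 − 10 = 18.00.

18.00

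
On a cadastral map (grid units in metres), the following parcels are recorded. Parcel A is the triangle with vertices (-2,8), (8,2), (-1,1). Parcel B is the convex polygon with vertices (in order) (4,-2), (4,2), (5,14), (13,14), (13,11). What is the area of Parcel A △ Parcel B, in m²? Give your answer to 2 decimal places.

101.40

|Parcel A| = 32, |Parcel B| = 79.5, |Parcel A∩Parcel B| = 5.0481.
|Parcel A △ Parcel B| = |Parcel A| + |Parcel B| − 2·|Parcel A∩Parcel B| = 32 + 79.5 − 10.0962 = 101.40.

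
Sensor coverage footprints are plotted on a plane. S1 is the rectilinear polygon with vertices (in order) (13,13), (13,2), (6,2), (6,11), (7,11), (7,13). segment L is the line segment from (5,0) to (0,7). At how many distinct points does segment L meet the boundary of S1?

0

The segment lies entirely outside S1 and never meets its boundary.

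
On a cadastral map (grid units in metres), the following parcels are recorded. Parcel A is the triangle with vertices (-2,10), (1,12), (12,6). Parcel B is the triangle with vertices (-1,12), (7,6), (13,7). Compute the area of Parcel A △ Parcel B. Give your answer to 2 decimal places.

16.72

|Parcel A| = 20, |Parcel B| = 22, |Parcel A∩Parcel B| = 12.6411.
|Parcel A △ Parcel B| = |Parcel A| + |Parcel B| − 2·|Parcel A∩Parcel B| = 20 + 22 − 25.2822 = 16.72.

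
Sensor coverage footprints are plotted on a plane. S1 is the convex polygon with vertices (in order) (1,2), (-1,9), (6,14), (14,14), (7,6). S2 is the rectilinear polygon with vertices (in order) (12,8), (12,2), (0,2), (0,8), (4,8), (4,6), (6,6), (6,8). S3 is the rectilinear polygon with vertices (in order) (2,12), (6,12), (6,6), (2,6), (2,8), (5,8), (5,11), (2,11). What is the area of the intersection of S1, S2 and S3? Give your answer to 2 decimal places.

4.00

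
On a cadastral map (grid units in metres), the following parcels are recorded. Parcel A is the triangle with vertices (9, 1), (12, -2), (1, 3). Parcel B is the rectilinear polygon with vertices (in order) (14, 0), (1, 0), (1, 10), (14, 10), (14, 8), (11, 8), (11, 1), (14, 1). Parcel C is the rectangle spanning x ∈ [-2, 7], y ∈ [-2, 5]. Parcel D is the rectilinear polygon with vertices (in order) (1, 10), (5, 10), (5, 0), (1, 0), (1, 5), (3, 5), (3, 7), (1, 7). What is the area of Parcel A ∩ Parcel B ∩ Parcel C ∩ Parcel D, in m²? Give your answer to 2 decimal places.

The intersection is the polygon with vertices (5,2), (5,1.182), (1,3).
By the shoelace formula its area is 1.64.

1.64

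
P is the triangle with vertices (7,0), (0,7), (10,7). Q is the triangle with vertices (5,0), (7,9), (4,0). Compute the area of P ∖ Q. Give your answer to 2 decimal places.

|P| = 35, |P∩Q| = 2.5391.
|P ∖ Q| = |P| − |P∩Q| = 35 − 2.5391 = 32.46.

32.46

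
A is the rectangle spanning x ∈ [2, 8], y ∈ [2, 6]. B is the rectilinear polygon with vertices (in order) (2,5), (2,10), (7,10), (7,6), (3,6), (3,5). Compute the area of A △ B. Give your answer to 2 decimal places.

|A| = 24, |B| = 21, |A∩B| = 1.
|A △ B| = |A| + |B| − 2·|A∩B| = 24 + 21 − 2 = 43.00.

43.00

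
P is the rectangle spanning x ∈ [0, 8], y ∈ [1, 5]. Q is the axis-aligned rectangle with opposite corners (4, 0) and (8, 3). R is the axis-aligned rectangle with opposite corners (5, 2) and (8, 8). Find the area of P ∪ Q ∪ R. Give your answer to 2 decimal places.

45.00

By inclusion–exclusion:
Individual areas: |P| = 32, |Q| = 12, |R| = 18.
|P∩Q|: x∈[4,8], y∈[1,3] → 4·2 = 8.
|P∩R|: x∈[5,8], y∈[2,5] → 3·3 = 9.
|Q∩R|: x∈[5,8], y∈[2,3] → 3·1 = 3.
|P∩Q∩R| = 3.
|P ∪ Q ∪ R| = 62 − 20 + 3 = 45.00.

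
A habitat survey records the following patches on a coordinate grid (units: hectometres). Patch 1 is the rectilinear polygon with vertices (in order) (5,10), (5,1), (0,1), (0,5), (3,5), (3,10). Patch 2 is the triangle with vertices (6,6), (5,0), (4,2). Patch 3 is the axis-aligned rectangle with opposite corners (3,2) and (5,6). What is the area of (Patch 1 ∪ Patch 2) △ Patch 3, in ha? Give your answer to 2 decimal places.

|Patch 1 ∪ Patch 2| = 32.25.
|(Patch 1 ∪ Patch 2) ∩ Patch 3| = 8.
|(Patch 1 ∪ Patch 2) △ Patch 3| = 32.25 + 8 − 16 = 24.25.

24.25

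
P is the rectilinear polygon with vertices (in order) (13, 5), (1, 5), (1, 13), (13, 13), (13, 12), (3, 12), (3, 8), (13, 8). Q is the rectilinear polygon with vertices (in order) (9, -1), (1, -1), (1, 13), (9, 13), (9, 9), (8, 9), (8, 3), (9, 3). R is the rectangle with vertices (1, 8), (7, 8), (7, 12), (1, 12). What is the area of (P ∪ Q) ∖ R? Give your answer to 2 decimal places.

|P ∪ Q| = 125.
|(P ∪ Q) ∩ R| = 24.
|(P ∪ Q) ∖ R| = 125 − 24 = 101.00.

101.00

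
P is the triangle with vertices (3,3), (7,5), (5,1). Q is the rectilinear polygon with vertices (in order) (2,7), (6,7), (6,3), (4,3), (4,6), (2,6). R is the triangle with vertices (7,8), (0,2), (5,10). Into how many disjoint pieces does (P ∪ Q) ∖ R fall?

2

(P ∪ Q) ∖ R splits into 2 disjoint pieces (area 10.5595, area 0.8125).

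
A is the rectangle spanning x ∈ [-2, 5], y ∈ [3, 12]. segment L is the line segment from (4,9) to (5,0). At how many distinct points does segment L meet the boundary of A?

1

The segment meets the boundary at (4.667,3).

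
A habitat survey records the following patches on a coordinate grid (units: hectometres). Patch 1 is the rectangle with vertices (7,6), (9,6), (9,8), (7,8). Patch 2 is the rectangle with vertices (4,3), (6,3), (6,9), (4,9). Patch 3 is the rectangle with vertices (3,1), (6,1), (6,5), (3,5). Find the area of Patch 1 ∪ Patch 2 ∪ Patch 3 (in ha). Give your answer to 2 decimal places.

By inclusion–exclusion:
Individual areas: |Patch 1| = 4, |Patch 2| = 12, |Patch 3| = 12.
|Patch 1∩Patch 2| = 0 (no overlap).
|Patch 1∩Patch 3| = 0 (no overlap).
|Patch 2∩Patch 3|: x∈[4,6], y∈[3,5] → 2·2 = 4.
|Patch 1∩Patch 2∩Patch 3| = 0.
|Patch 1 ∪ Patch 2 ∪ Patch 3| = 28 − 4 + 0 = 24.00.

24.00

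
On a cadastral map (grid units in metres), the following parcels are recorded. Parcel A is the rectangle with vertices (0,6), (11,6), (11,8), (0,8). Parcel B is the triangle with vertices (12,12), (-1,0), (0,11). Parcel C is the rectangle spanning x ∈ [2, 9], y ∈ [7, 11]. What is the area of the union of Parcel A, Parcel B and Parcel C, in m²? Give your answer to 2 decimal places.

By inclusion–exclusion:
Individual areas: |Parcel A| = 22, |Parcel B| = 65.5, |Parcel C| = 28.
|Parcel A∩Parcel B| = 13.1667.
|Parcel A∩Parcel C|: x∈[2,9], y∈[7,8] → 7·1 = 7.
|Parcel B∩Parcel C| = 25.3045.
|Parcel A∩Parcel B∩Parcel C| = 5.125.
|Parcel A ∪ Parcel B ∪ Parcel C| = 115.5 − 45.4712 + 5.125 = 75.15.

75.15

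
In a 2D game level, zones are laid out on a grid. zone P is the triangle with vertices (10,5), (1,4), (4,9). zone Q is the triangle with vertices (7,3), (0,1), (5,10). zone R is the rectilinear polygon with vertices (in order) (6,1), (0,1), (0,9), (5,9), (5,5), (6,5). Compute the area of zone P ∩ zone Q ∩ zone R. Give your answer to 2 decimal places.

The intersection is the polygon with vertices (4.324,8.784), (5,8.333), (5,5), (6,5), (6,4.556), (1.71,4.079).
By the shoelace formula its area is 9.07.

9.07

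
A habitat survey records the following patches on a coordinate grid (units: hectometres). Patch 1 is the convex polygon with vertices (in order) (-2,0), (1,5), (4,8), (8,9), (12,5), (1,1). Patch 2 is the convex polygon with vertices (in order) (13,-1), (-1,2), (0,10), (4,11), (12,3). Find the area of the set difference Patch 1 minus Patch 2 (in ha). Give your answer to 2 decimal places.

|Patch 1| = 54.5, |Patch 1∩Patch 2| = 43.2089.
|Patch 1 ∖ Patch 2| = |Patch 1| − |Patch 1∩Patch 2| = 54.5 − 43.2089 = 11.29.

11.29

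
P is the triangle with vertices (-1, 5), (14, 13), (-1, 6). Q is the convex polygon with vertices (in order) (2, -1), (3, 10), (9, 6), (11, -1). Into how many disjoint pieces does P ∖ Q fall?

2

P ∖ Q splits into 2 disjoint pieces (area 3.2901, area 2.6171).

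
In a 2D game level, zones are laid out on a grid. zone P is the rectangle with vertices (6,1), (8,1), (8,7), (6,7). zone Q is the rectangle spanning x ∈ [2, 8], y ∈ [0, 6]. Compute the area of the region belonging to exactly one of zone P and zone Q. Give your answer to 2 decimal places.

28.00

|zone P∩zone Q|: x∈[6,8], y∈[1,6] → 2·5 = 10.
|zone P △ zone Q| = |zone P| + |zone Q| − 2·|zone P∩zone Q| = 12 + 36 − 20 = 28.00.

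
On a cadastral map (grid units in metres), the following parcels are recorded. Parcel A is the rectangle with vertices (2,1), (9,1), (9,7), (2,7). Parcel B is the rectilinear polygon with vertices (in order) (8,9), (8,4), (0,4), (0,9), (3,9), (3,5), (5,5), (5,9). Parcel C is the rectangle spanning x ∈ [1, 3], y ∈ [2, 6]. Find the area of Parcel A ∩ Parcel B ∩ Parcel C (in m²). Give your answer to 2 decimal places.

2.00

The intersection is the polygon with vertices (2,4), (2,6), (3,6), (3,5), (3,4).
By the shoelace formula its area is 2.00.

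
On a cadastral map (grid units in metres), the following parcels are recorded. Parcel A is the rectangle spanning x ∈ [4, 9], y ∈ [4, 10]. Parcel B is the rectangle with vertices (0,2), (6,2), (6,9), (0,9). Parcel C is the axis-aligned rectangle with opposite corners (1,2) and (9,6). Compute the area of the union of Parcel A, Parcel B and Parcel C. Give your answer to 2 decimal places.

By inclusion–exclusion:
Individual areas: |Parcel A| = 30, |Parcel B| = 42, |Parcel C| = 32.
|Parcel A∩Parcel B|: x∈[4,6], y∈[4,9] → 2·5 = 10.
|Parcel A∩Parcel C|: x∈[4,9], y∈[4,6] → 5·2 = 10.
|Parcel B∩Parcel C|: x∈[1,6], y∈[2,6] → 5·4 = 20.
|Parcel A∩Parcel B∩Parcel C| = 4.
|Parcel A ∪ Parcel B ∪ Parcel C| = 104 − 40 + 4 = 68.00.

68.00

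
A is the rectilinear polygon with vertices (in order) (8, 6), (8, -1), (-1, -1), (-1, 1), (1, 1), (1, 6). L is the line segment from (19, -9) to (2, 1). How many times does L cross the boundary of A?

The segment meets the boundary at (5.4,-1).

1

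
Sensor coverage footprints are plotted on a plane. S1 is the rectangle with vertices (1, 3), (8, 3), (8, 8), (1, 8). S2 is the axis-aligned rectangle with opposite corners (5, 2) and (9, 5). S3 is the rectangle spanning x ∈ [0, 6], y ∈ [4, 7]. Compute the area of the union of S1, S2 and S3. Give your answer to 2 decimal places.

44.00

By inclusion–exclusion:
Individual areas: |S1| = 35, |S2| = 12, |S3| = 18.
|S1∩S2|: x∈[5,8], y∈[3,5] → 3·2 = 6.
|S1∩S3|: x∈[1,6], y∈[4,7] → 5·3 = 15.
|S2∩S3|: x∈[5,6], y∈[4,5] → 1·1 = 1.
|S1∩S2∩S3| = 1.
|S1 ∪ S2 ∪ S3| = 65 − 22 + 1 = 44.00.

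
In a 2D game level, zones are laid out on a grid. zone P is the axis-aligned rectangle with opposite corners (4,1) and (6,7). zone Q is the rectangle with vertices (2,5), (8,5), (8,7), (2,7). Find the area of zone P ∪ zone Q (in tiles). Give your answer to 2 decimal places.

20.00

By inclusion–exclusion:
Individual areas: |zone P| = 12, |zone Q| = 12.
|zone P∩zone Q|: x∈[4,6], y∈[5,7] → 2·2 = 4.
|zone P ∪ zone Q| = 24 − 4 = 20.00.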